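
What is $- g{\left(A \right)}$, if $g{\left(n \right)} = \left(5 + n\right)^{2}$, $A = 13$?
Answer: $-324$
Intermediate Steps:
$- g{\left(A \right)} = - \left(5 + 13\right)^{2} = - 18^{2} = \left(-1\right) 324 = -324$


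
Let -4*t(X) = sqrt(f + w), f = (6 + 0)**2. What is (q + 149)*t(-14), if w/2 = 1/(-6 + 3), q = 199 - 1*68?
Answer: -70*sqrt(318)/3 ≈ -416.09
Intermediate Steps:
q = 131 (q = 199 - 68 = 131)
f = 36 (f = 6**2 = 36)
w = -2/3 (w = 2/(-6 + 3) = 2/(-3) = 2*(-1/3) = -2/3 ≈ -0.66667)
t(X) = -sqrt(318)/12 (t(X) = -sqrt(36 - 2/3)/4 = -sqrt(318)/12)
(q + 149)*t(-14) = (131 + 149)*(-sqrt(318)/12) = 280*(-sqrt(318)/12) = -70*sqrt(318)/3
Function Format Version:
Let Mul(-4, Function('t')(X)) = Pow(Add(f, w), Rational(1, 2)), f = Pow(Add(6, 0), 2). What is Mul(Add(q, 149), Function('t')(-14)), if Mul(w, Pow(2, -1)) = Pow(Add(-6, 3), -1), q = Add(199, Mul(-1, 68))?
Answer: Mul(Rational(-70, 3), Pow(318, Rational(1, 2))) ≈ -416.09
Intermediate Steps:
q = 131 (q = Add(199, -68) = 131)
f = 36 (f = Pow(6, 2) = 36)
w = Rational(-2, 3) (w = Mul(2, Pow(Add(-6, 3), -1)) = Mul(2, Pow(-3, -1)) = Mul(2, Rational(-1, 3)) = Rational(-2, 3) ≈ -0.66667)
Function('t')(X) = Mul(Rational(-1, 12), Pow(318, Rational(1, 2))) (Function('t')(X) = Mul(Rational(-1, 4), Pow(Add(36, Rational(-2, 3)), Rational(1, 2))) = Mul(Rational(-1, 4), Pow(Rational(106, 3), Rational(1, 2))) = Mul(Rational(-1, 4), Mul(Rational(1, 3), Pow(318, Rational(1, 2)))) = Mul(Rational(-1, 12), Pow(318, Rational(1, 2))))
Mul(Add(q, 149), Function('t')(-14)) = Mul(Add(131, 149), Mul(Rational(-1, 12), Pow(318, Rational(1, 2)))) = Mul(280, Mul(Rational(-1, 12), Pow(318, Rational(1, 2)))) = Mul(Rational(-70, 3), Pow(318, Rational(1, 2)))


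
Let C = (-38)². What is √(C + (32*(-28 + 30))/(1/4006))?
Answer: 2*√64457 ≈ 507.77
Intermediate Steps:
C = 1444
√(C + (32*(-28 + 30))/(1/4006)) = √(1444 + (32*(-28 + 30))/(1/4006)) = √(1444 + (32*2)/(1/4006)) = √(1444 + 64*4006) = √(1444 + 256384) = √257828 = 2*√64457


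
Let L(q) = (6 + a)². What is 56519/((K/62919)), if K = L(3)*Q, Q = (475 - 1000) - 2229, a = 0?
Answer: -395124329/11016 ≈ -35868.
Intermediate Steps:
Q = -2754 (Q = -525 - 2229 = -2754)
L(q) = 36 (L(q) = (6 + 0)² = 6² = 36)
K = -99144 (K = 36*(-2754) = -99144)
56519/((K/62919)) = 56519/((-99144/62919)) = 56519/((-99144*1/62919)) = 56519/(-11016/6991) = 56519*(-6991/11016) = -395124329/11016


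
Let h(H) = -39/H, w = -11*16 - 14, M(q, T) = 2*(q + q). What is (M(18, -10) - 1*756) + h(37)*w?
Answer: -17898/37 ≈ -483.73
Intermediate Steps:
M(q, T) = 4*q (M(q, T) = 2*(2*q) = 4*q)
w = -190 (w = -176 - 14 = -190)
(M(18, -10) - 1*756) + h(37)*w = (4*18 - 1*756) - 39/37*(-190) = (72 - 756) - 39*1/37*(-190) = -684 - 39/37*(-190) = -684 + 7410/37 = -17898/37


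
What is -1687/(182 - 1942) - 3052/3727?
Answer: 915929/6559520 ≈ 0.13963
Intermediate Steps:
-1687/(182 - 1942) - 3052/3727 = -1687/(-1760) - 3052*1/3727 = -1687*(-1/1760) - 3052/3727 = 1687/1760 - 3052/3727 = 915929/6559520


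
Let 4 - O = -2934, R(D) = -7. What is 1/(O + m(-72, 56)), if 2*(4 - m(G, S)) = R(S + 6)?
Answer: 2/5891 ≈ 0.00033950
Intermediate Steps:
m(G, S) = 15/2 (m(G, S) = 4 - ½*(-7) = 4 + 7/2 = 15/2)
O = 2938 (O = 4 - 1*(-2934) = 4 + 2934 = 2938)
1/(O + m(-72, 56)) = 1/(2938 + 15/2) = 1/(5891/2) = 2/5891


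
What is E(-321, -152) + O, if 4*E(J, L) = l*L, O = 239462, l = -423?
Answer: 255536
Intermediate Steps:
E(J, L) = -423*L/4 (E(J, L) = (-423*L)/4 = -423*L/4)
E(-321, -152) + O = -423/4*(-152) + 239462 = 16074 + 239462 = 255536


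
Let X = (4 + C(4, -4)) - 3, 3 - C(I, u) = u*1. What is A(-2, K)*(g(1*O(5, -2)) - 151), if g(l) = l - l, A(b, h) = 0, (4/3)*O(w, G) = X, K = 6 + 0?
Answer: 0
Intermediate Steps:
C(I, u) = 3 - u
K = 6
X = 8 (X = (4 + (3 - 1*(-4))) - 3 = (4 + (3 + 4)) - 3 = (4 + 7) - 3 = 11 - 3 = 8)
O(w, G) = 6 (O(w, G) = (¾)*8 = 6)
g(l) = 0
A(-2, K)*(g(1*O(5, -2)) - 151) = 0*(0 - 151) = 0*(-151) = 0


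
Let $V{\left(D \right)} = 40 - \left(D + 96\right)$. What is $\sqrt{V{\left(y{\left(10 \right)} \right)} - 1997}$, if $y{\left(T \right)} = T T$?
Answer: $i \sqrt{2153} \approx 46.4 i$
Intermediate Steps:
$y{\left(T \right)} = T^{2}$
$V{\left(D \right)} = -56 - D$ ($V{\left(D \right)} = 40 - \left(96 + D\right) = -56 - D$)
$\sqrt{V{\left(y{\left(10 \right)} \right)} - 1997} = \sqrt{\left(-56 - 10^{2}\right) - 1997} = \sqrt{\left(-56 - 100\right) - 1997} = \sqrt{-156 - 1997} = \sqrt{-2153} = i \sqrt{2153}$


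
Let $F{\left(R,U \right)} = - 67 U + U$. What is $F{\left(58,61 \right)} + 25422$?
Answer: $21396$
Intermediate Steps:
$F{\left(R,U \right)} = - 66 U$
$F{\left(58,61 \right)} + 25422 = \left(-66\right) 61 + 25422 = -4026 + 25422 = 21396$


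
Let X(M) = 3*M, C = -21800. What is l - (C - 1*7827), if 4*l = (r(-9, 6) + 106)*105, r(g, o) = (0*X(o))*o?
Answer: 64819/2 ≈ 32410.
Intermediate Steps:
r(g, o) = 0 (r(g, o) = (0*(3*o))*o = 0*o = 0)
l = 5565/2 (l = ((0 + 106)*105)/4 = (106*105)/4 = (¼)*11130 = 5565/2 ≈ 2782.5)
l - (C - 1*7827) = 5565/2 - (-21800 - 1*7827) = 5565/2 - (-21800 - 7827) = 5565/2 - 1*(-29627) = 5565/2 + 29627 = 64819/2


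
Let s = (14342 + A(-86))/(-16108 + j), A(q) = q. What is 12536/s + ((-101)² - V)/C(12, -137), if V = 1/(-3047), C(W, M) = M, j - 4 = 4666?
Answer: -342604206965/33812559 ≈ -10132.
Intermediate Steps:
j = 4670 (j = 4 + 4666 = 4670)
V = -1/3047 ≈ -0.00032819
s = -7128/5719 (s = (14342 - 86)/(-16108 + 4670) = 14256/(-11438) = 14256*(-1/11438) = -7128/5719 ≈ -1.2464)
12536/s + ((-101)² - V)/C(12, -137) = 12536/(-7128/5719) + ((-101)² - 1*(-1/3047))/(-137) = 12536*(-5719/7128) + (10201 + 1/3047)*(-1/137) = -8961673/891 + (31082448/3047)*(-1/137) = -8961673/891 - 31082448/417439 = -342604206965/33812559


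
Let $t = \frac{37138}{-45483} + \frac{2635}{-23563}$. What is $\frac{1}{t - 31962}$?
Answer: $- \frac{1071715929}{34255179453097} \approx -3.1286 \cdot 10^{-5}$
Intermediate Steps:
$t = - \frac{994930399}{1071715929}$ ($t = 37138 \left(- \frac{1}{45483}\right) + 2635 \left(- \frac{1}{23563}\right) = - \frac{37138}{45483} - \frac{2635}{23563} = - \frac{994930399}{1071715929} \approx -0.92835$)
$\frac{1}{t - 31962} = \frac{1}{- \frac{994930399}{1071715929} - 31962} = \frac{1}{- \frac{34255179453097}{1071715929}} = - \frac{1071715929}{34255179453097}$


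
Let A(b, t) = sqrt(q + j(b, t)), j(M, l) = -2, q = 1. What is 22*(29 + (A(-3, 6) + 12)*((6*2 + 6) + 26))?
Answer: 12254 + 968*I ≈ 12254.0 + 968.0*I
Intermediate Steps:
A(b, t) = I (A(b, t) = sqrt(1 - 2) = sqrt(-1) = I)
22*(29 + (A(-3, 6) + 12)*((6*2 + 6) + 26)) = 22*(29 + (I + 12)*((6*2 + 6) + 26)) = 22*(29 + (12 + I)*((12 + 6) + 26)) = 22*(29 + (12 + I)*(18 + 26)) = 22*(29 + (12 + I)*44) = 22*(29 + (528 + 44*I)) = 22*(557 + 44*I) = 12254 + 968*I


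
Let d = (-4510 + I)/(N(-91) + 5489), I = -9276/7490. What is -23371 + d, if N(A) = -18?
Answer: -478862859633/20488895 ≈ -23372.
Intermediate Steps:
I = -4638/3745 (I = -9276*1/7490 = -4638/3745 ≈ -1.2385)
d = -16894588/20488895 (d = (-4510 - 4638/3745)/(-18 + 5489) = -16894588/3745/5471 = -16894588/3745*1/5471 = -16894588/20488895 ≈ -0.82457)
-23371 + d = -23371 - 16894588/20488895 = -478862859633/20488895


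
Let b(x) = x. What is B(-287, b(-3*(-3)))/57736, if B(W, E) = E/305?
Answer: 9/17609480 ≈ 5.1109e-7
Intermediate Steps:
B(W, E) = E/305 (B(W, E) = E*(1/305) = E/305)
B(-287, b(-3*(-3)))/57736 = ((-3*(-3))/305)/57736 = ((1/305)*9)*(1/57736) = (9/305)*(1/57736) = 9/17609480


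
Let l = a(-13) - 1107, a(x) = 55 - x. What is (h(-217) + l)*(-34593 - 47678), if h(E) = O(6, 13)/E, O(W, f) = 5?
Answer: 2649925404/31 ≈ 8.5481e+7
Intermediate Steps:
h(E) = 5/E
l = -1039 (l = (55 - 1*(-13)) - 1107 = (55 + 13) - 1107 = 68 - 1107 = -1039)
(h(-217) + l)*(-34593 - 47678) = (5/(-217) - 1039)*(-34593 - 47678) = (5*(-1/217) - 1039)*(-82271) = (-5/217 - 1039)*(-82271) = -225468/217*(-82271) = 2649925404/31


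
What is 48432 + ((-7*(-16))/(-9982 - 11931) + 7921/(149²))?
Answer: 23561879611977/486490513 ≈ 48432.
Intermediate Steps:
48432 + ((-7*(-16))/(-9982 - 11931) + 7921/(149²)) = 48432 + (112/(-21913) + 7921/22201) = 48432 + (112*(-1/21913) + 7921*(1/22201)) = 48432 + (-112/21913 + 7921/22201) = 48432 + 171086361/486490513 = 23561879611977/486490513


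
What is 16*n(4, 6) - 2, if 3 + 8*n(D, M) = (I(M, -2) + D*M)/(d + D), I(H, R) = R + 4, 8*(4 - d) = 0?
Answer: -3/2 ≈ -1.5000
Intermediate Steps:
d = 4 (d = 4 - ⅛*0 = 4 + 0 = 4)
I(H, R) = 4 + R
n(D, M) = -3/8 + (2 + D*M)/(8*(4 + D)) (n(D, M) = -3/8 + (((4 - 2) + D*M)/(4 + D))/8 = -3/8 + ((2 + D*M)/(4 + D))/8 = -3/8 + (2 + D*M)/(8*(4 + D)))
16*n(4, 6) - 2 = 16*((-10 - 3*4 + 4*6)/(8*(4 + 4))) - 2 = 16*((⅛)*(-10 - 12 + 24)/8) - 2 = 16*((⅛)*(⅛)*2) - 2 = 16*(1/32) - 2 = ½ - 2 = -3/2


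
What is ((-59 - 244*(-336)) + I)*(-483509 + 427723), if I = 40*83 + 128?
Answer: -4762618178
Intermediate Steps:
I = 3448 (I = 3320 + 128 = 3448)
((-59 - 244*(-336)) + I)*(-483509 + 427723) = ((-59 - 244*(-336)) + 3448)*(-483509 + 427723) = ((-59 + 81984) + 3448)*(-55786) = (81925 + 3448)*(-55786) = 85373*(-55786) = -4762618178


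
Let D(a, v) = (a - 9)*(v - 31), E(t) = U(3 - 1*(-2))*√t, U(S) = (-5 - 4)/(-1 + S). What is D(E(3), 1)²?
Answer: 346275/4 + 36450*√3 ≈ 1.4970e+5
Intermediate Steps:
U(S) = -9/(-1 + S)
E(t) = -9*√t/4 (E(t) = (-9/(-1 + (3 - 1*(-2))))*√t = (-9/(-1 + (3 + 2)))*√t = (-9/(-1 + 5))*√t = (-9/4)*√t = (-9*¼)*√t = -9*√t/4)
D(a, v) = (-31 + v)*(-9 + a) (D(a, v) = (-9 + a)*(-31 + v) = (-31 + v)*(-9 + a))
D(E(3), 1)² = (279 - (-279)*√3/4 - 9*1 - 9*√3/4*1)² = (279 + 279*√3/4 - 9 - 9*√3/4)² = (270 + 135*√3/2)²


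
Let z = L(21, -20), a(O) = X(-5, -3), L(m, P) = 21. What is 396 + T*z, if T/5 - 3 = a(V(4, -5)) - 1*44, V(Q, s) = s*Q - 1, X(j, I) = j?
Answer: -4434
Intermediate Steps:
V(Q, s) = -1 + Q*s (V(Q, s) = Q*s - 1 = -1 + Q*s)
a(O) = -5
z = 21
T = -230 (T = 15 + 5*(-5 - 1*44) = 15 + 5*(-5 - 44) = 15 + 5*(-49) = 15 - 245 = -230)
396 + T*z = 396 - 230*21 = 396 - 4830 = -4434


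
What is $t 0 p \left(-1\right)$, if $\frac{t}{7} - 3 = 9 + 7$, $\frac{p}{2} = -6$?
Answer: $0$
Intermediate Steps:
$p = -12$ ($p = 2 \left(-6\right) = -12$)
$t = 133$ ($t = 21 + 7 \left(9 + 7\right) = 21 + 7 \cdot 16 = 21 + 112 = 133$)
$t 0 p \left(-1\right) = 133 \cdot 0 \left(-12\right) \left(-1\right) = 133 \cdot 0 \left(-1\right) = 0 \left(-1\right) = 0$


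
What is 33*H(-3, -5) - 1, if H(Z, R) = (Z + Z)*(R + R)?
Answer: 1979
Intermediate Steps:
H(Z, R) = 4*R*Z (H(Z, R) = (2*Z)*(2*R) = 4*R*Z)
33*H(-3, -5) - 1 = 33*(4*(-5)*(-3)) - 1 = 33*60 - 1 = 1980 - 1 = 1979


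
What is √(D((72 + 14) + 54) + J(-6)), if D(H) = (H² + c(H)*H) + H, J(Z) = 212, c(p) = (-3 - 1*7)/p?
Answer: 13*√118 ≈ 141.22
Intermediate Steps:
c(p) = -10/p (c(p) = (-3 - 7)/p = -10/p)
D(H) = -10 + H + H² (D(H) = (H² + (-10/H)*H) + H = (H² - 10) + H = (-10 + H²) + H = -10 + H + H²)
√(D((72 + 14) + 54) + J(-6)) = √((-10 + ((72 + 14) + 54)*(1 + ((72 + 14) + 54))) + 212) = √((-10 + (86 + 54)*(1 + (86 + 54))) + 212) = √((-10 + 140*(1 + 140)) + 212) = √((-10 + 140*141) + 212) = √((-10 + 19740) + 212) = √(19730 + 212) = √19942 = 13*√118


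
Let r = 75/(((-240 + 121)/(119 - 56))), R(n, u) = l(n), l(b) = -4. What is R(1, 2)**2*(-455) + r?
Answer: -124435/17 ≈ -7319.7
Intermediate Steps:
R(n, u) = -4
r = -675/17 (r = 75/((-119/63)) = 75/((-119*1/63)) = 75/(-17/9) = 75*(-9/17) = -675/17 ≈ -39.706)
R(1, 2)**2*(-455) + r = (-4)**2*(-455) - 675/17 = 16*(-455) - 675/17 = -7280 - 675/17 = -124435/17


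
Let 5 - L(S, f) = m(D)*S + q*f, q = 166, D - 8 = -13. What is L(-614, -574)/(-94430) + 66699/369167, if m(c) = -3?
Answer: -28199162079/34860439810 ≈ -0.80892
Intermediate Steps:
D = -5 (D = 8 - 13 = -5)
L(S, f) = 5 - 166*f + 3*S (L(S, f) = 5 - (-3*S + 166*f) = 5 + (-166*f + 3*S) = 5 - 166*f + 3*S)
L(-614, -574)/(-94430) + 66699/369167 = (5 - 166*(-574) + 3*(-614))/(-94430) + 66699/369167 = (5 + 95284 - 1842)*(-1/94430) + 66699*(1/369167) = 93447*(-1/94430) + 66699/369167 = -93447/94430 + 66699/369167 = -28199162079/34860439810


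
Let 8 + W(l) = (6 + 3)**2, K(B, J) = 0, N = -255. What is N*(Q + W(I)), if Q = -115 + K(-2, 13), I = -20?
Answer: 10710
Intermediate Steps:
W(l) = 73 (W(l) = -8 + (6 + 3)**2 = -8 + 9**2 = -8 + 81 = 73)
Q = -115 (Q = -115 + 0 = -115)
N*(Q + W(I)) = -255*(-115 + 73) = -255*(-42) = 10710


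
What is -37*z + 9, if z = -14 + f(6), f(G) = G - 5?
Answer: 490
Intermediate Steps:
f(G) = -5 + G
z = -13 (z = -14 + (-5 + 6) = -14 + 1 = -13)
-37*z + 9 = -37*(-13) + 9 = 481 + 9 = 490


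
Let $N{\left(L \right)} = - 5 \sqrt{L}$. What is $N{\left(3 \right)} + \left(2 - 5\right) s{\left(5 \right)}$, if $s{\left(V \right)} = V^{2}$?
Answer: $-75 - 5 \sqrt{3} \approx -83.66$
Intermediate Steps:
$N{\left(3 \right)} + \left(2 - 5\right) s{\left(5 \right)} = - 5 \sqrt{3} + \left(2 - 5\right) 5^{2} = - 5 \sqrt{3} - 75 = -75 - 5 \sqrt{3}$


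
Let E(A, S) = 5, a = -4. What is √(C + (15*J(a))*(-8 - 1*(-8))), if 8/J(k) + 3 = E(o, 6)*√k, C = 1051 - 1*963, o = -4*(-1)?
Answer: 2*√22 ≈ 9.3808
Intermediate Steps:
o = 4
C = 88 (C = 1051 - 963 = 88)
J(k) = 8/(-3 + 5*√k)
√(C + (15*J(a))*(-8 - 1*(-8))) = √(88 + (15*(8/(-3 + 5*√(-4))))*(-8 - 1*(-8))) = √(88 + (15*(8/(-3 + 5*(2*I))))*(-8 + 8)) = √(88 + (15*(8/(-3 + 10*I)))*0) = √(88 + (15*(8*((-3 - 10*I)/109)))*0) = √(88 + (15*(8*(-3 - 10*I)/109))*0) = √(88 + (120*(-3 - 10*I)/109)*0) = √(88 + 0) = √88 = 2*√22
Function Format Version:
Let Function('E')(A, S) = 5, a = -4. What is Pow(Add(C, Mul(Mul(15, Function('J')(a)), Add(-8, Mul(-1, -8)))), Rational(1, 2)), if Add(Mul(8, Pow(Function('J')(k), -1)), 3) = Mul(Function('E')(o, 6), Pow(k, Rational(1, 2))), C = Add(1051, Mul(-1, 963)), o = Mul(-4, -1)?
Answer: Mul(2, Pow(22, Rational(1, 2))) ≈ 9.3808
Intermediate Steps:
o = 4
C = 88 (C = Add(1051, -963) = 88)
Function('J')(k) = Mul(8, Pow(Add(-3, Mul(5, Pow(k, Rational(1, 2)))), -1))
Pow(Add(C, Mul(Mul(15, Function('J')(a)), Add(-8, Mul(-1, -8)))), Rational(1, 2)) = Pow(Add(88, Mul(Mul(15, Mul(8, Pow(Add(-3, Mul(5, Pow(-4, Rational(1, 2)))), -1))), Add(-8, Mul(-1, -8)))), Rational(1, 2)) = Pow(Add(88, Mul(Mul(15, Mul(8, Pow(Add(-3, Mul(5, Mul(2, I))), -1))), Add(-8, 8))), Rational(1, 2)) = Pow(Add(88, Mul(Mul(15, Mul(8, Pow(Add(-3, Mul(10, I)), -1))), 0)), Rational(1, 2)) = Pow(Add(88, Mul(Mul(15, Mul(8, Mul(Rational(1, 109), Add(-3, Mul(-10, I))))), 0)), Rational(1, 2)) = Pow(Add(88, Mul(Mul(15, Mul(Rational(8, 109), Add(-3, Mul(-10, I)))), 0)), Rational(1, 2)) = Pow(Add(88, Mul(Mul(Rational(120, 109), Add(-3, Mul(-10, I))), 0)), Rational(1, 2)) = Pow(Add(88, 0), Rational(1, 2)) = Pow(88, Rational(1, 2)) = Mul(2, Pow(22, Rational(1, 2)))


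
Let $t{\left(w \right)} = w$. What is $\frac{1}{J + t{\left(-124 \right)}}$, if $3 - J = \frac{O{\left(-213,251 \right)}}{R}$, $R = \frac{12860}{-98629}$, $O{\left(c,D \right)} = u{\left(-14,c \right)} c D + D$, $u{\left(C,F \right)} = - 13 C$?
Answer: $- \frac{2572}{191932641099} \approx -1.3401 \cdot 10^{-8}$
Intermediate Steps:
$O{\left(c,D \right)} = D + 182 D c$ ($O{\left(c,D \right)} = \left(-13\right) \left(-14\right) c D + D = 182 c D + D = 182 D c + D = D + 182 D c$)
$R = - \frac{12860}{98629}$ ($R = 12860 \left(- \frac{1}{98629}\right) = - \frac{12860}{98629} \approx -0.13039$)
$J = - \frac{191932322171}{2572}$ ($J = 3 - \frac{251 \left(1 + 182 \left(-213\right)\right)}{- \frac{12860}{98629}} = 3 - 251 \left(1 - 38766\right) \left(- \frac{98629}{12860}\right) = 3 - 251 \left(-38765\right) \left(- \frac{98629}{12860}\right) = 3 - \left(-9730015\right) \left(- \frac{98629}{12860}\right) = 3 - \frac{191932329887}{2572} = - \frac{191932322171}{2572} \approx -7.4624 \cdot 10^{7}$)
$\frac{1}{J + t{\left(-124 \right)}} = \frac{1}{- \frac{191932322171}{2572} - 124} = \frac{1}{- \frac{191932641099}{2572}} = - \frac{2572}{191932641099}$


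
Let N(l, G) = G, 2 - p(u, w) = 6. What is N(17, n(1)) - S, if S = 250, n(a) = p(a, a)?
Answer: -254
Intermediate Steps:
p(u, w) = -4 (p(u, w) = 2 - 1*6 = 2 - 6 = -4)
n(a) = -4
N(17, n(1)) - S = -4 - 1*250 = -4 - 250 = -254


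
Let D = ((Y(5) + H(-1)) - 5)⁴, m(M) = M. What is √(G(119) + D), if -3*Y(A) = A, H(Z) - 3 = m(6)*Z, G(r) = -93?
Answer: 2*√174937/9 ≈ 92.945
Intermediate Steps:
H(Z) = 3 + 6*Z
Y(A) = -A/3
D = 707281/81 (D = ((-⅓*5 + (3 + 6*(-1))) - 5)⁴ = ((-5/3 + (3 - 6)) - 5)⁴ = ((-5/3 - 3) - 5)⁴ = (-14/3 - 5)⁴ = (-29/3)⁴ = 707281/81 ≈ 8731.9)
√(G(119) + D) = √(-93 + 707281/81) = √(699748/81) = 2*√174937/9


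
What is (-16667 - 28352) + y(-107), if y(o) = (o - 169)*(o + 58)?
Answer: -31495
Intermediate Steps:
y(o) = (-169 + o)*(58 + o)
(-16667 - 28352) + y(-107) = (-16667 - 28352) + (-9802 + (-107)² - 111*(-107)) = -45019 + (-9802 + 11449 + 11877) = -45019 + 13524 = -31495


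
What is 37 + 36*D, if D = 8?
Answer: 325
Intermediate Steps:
37 + 36*D = 37 + 36*8 = 37 + 288 = 325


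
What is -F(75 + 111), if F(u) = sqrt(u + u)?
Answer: -2*sqrt(93) ≈ -19.287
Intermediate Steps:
F(u) = sqrt(2)*sqrt(u) (F(u) = sqrt(2*u) = sqrt(2)*sqrt(u))
-F(75 + 111) = -sqrt(2)*sqrt(75 + 111) = -sqrt(2)*sqrt(186) = -2*sqrt(93)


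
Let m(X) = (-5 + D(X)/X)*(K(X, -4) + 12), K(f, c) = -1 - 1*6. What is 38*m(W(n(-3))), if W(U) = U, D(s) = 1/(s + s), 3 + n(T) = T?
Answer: -34105/36 ≈ -947.36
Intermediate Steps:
n(T) = -3 + T
D(s) = 1/(2*s)
K(f, c) = -7 (K(f, c) = -1 - 6 = -7)
m(X) = -25 + 5/(2*X**2) (m(X) = (-5 + (1/(2*X))/X)*(-7 + 12) = (-5 + 1/(2*X**2))*5 = -25 + 5/(2*X**2))
38*m(W(n(-3))) = 38*(-25 + 5/(2*(-3 - 3)**2)) = 38*(-25 + (5/2)/(-6)**2) = 38*(-25 + (5/2)*(1/36)) = 38*(-25 + 5/72) = 38*(-1795/72) = -34105/36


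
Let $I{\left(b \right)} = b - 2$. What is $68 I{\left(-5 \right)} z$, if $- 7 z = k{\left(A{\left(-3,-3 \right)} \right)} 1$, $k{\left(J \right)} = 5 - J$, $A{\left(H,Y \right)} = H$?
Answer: $544$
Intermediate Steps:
$I{\left(b \right)} = -2 + b$ ($I{\left(b \right)} = b - 2 = -2 + b$)
$z = - \frac{8}{7}$ ($z = - \frac{\left(5 - -3\right) 1}{7} = - \frac{\left(5 + 3\right) 1}{7} = - \frac{8 \cdot 1}{7} = \left(- \frac{1}{7}\right) 8 = - \frac{8}{7} \approx -1.1429$)
$68 I{\left(-5 \right)} z = 68 \left(-2 - 5\right) \left(- \frac{8}{7}\right) = 68 \left(\left(-7\right) \left(- \frac{8}{7}\right)\right) = 68 \cdot 8 = 544$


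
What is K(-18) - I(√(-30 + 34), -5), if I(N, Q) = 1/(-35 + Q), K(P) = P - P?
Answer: 1/40 ≈ 0.025000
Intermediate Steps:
K(P) = 0
K(-18) - I(√(-30 + 34), -5) = 0 - 1/(-35 - 5) = 0 - 1/(-40) = 0 - 1*(-1/40) = 0 + 1/40 = 1/40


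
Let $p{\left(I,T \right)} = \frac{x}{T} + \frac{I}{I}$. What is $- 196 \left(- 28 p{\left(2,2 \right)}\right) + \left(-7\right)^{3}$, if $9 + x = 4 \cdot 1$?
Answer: $-8575$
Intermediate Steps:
$x = -5$ ($x = -9 + 4 \cdot 1 = -9 + 4 = -5$)
$p{\left(I,T \right)} = 1 - \frac{5}{T}$ ($p{\left(I,T \right)} = - \frac{5}{T} + \frac{I}{I} = - \frac{5}{T} + 1 = 1 - \frac{5}{T}$)
$- 196 \left(- 28 p{\left(2,2 \right)}\right) + \left(-7\right)^{3} = - 196 \left(- 28 \frac{-5 + 2}{2}\right) + \left(-7\right)^{3} = - 196 \left(- 28 \cdot \frac{1}{2} \left(-3\right)\right) - 343 = - 196 \left(\left(-28\right) \left(- \frac{3}{2}\right)\right) - 343 = \left(-196\right) 42 - 343 = -8232 - 343 = -8575$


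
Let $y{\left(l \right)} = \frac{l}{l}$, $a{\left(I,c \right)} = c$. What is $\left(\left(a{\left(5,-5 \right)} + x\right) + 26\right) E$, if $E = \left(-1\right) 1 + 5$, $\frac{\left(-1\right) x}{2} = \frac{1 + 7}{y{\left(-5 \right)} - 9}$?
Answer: $92$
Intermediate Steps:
$y{\left(l \right)} = 1$
$x = 2$ ($x = - 2 \frac{1 + 7}{1 - 9} = - 2 \frac{8}{-8} = - 2 \cdot 8 \left(- \frac{1}{8}\right) = \left(-2\right) \left(-1\right) = 2$)
$E = 4$ ($E = -1 + 5 = 4$)
$\left(\left(a{\left(5,-5 \right)} + x\right) + 26\right) E = \left(\left(-5 + 2\right) + 26\right) 4 = \left(-3 + 26\right) 4 = 23 \cdot 4 = 92$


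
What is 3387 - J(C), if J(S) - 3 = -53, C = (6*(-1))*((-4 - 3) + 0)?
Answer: 3437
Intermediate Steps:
C = 42 (C = -6*(-7 + 0) = -6*(-7) = 42)
J(S) = -50 (J(S) = 3 - 53 = -50)
3387 - J(C) = 3387 - 1*(-50) = 3387 + 50 = 3437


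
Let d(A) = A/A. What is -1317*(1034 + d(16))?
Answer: -1363095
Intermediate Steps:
d(A) = 1
-1317*(1034 + d(16)) = -1317*(1034 + 1) = -1317*1035 = -1363095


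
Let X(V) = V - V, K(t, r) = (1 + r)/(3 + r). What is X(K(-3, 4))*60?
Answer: 0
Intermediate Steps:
K(t, r) = (1 + r)/(3 + r)
X(V) = 0
X(K(-3, 4))*60 = 0*60 = 0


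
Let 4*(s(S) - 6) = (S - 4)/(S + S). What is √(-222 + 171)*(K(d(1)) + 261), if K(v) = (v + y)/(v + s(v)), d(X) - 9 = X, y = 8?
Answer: 168543*I*√51/643 ≈ 1871.9*I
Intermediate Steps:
d(X) = 9 + X
s(S) = 6 + (-4 + S)/(8*S) (s(S) = 6 + ((S - 4)/(S + S))/4 = 6 + ((-4 + S)/((2*S)))/4 = 6 + ((-4 + S)*(1/(2*S)))/4 = 6 + ((-4 + S)/(2*S))/4 = 6 + (-4 + S)/(8*S))
K(v) = (8 + v)/(v + (-4 + 49*v)/(8*v)) (K(v) = (v + 8)/(v + (-4 + 49*v)/(8*v)) = (8 + v)/(v + (-4 + 49*v)/(8*v)))
√(-222 + 171)*(K(d(1)) + 261) = √(-222 + 171)*(8*(9 + 1)*(8 + (9 + 1))/(-4 + 8*(9 + 1)² + 49*(9 + 1)) + 261) = √(-51)*(8*10*(8 + 10)/(-4 + 8*10² + 49*10) + 261) = (I*√51)*(8*10*18/(-4 + 8*100 + 490) + 261) = (I*√51)*(8*10*18/(-4 + 800 + 490) + 261) = (I*√51)*(8*10*18/1286 + 261) = (I*√51)*(8*10*(1/1286)*18 + 261) = (I*√51)*(720/643 + 261) = (I*√51)*(168543/643) = 168543*I*√51/643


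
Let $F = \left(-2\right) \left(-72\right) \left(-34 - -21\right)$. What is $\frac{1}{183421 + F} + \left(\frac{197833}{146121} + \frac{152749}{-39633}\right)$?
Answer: $- \frac{292073800993563}{116821004066173} \approx -2.5002$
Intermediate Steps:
$F = -1872$ ($F = 144 \left(-34 + 21\right) = 144 \left(-13\right) = -1872$)
$\frac{1}{183421 + F} + \left(\frac{197833}{146121} + \frac{152749}{-39633}\right) = \frac{1}{183421 - 1872} + \left(\frac{197833}{146121} + \frac{152749}{-39633}\right) = \frac{1}{181549} + \left(197833 \cdot \frac{1}{146121} + 152749 \left(- \frac{1}{39633}\right)\right) = \frac{1}{181549} + \left(\frac{197833}{146121} - \frac{152749}{39633}\right) = \frac{1}{181549} - \frac{1608791260}{643468177} = - \frac{292073800993563}{116821004066173}$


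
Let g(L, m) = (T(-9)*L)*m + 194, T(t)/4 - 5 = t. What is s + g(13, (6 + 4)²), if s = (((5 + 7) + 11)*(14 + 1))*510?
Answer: 155344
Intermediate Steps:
T(t) = 20 + 4*t
g(L, m) = 194 - 16*L*m (g(L, m) = ((20 + 4*(-9))*L)*m + 194 = ((20 - 36)*L)*m + 194 = (-16*L)*m + 194 = -16*L*m + 194 = 194 - 16*L*m)
s = 175950 (s = ((12 + 11)*15)*510 = (23*15)*510 = 345*510 = 175950)
s + g(13, (6 + 4)²) = 175950 + (194 - 16*13*(6 + 4)²) = 175950 + (194 - 16*13*10²) = 175950 + (194 - 16*13*100) = 175950 + (194 - 20800) = 175950 - 20606 = 155344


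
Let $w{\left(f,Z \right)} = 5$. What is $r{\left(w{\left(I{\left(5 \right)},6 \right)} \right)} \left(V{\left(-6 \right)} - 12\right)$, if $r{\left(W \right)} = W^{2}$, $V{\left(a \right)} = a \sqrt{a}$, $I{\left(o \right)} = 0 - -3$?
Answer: $-300 - 150 i \sqrt{6} \approx -300.0 - 367.42 i$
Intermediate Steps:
$I{\left(o \right)} = 3$ ($I{\left(o \right)} = 0 + 3 = 3$)
$V{\left(a \right)} = a^{\frac{3}{2}}$
$r{\left(w{\left(I{\left(5 \right)},6 \right)} \right)} \left(V{\left(-6 \right)} - 12\right) = 5^{2} \left(\left(-6\right)^{\frac{3}{2}} - 12\right) = 25 \left(- 6 i \sqrt{6} - 12\right) = 25 \left(-12 - 6 i \sqrt{6}\right) = -300 - 150 i \sqrt{6}$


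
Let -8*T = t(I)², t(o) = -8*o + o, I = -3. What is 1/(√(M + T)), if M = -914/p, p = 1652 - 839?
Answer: -2*I*√594863970/365845 ≈ -0.13333*I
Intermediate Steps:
p = 813
t(o) = -7*o
M = -914/813 ≈ -1.1242
T = -441/8 (T = -(-7*(-3))²/8 = -⅛*21² = -⅛*441 = -441/8 ≈ -55.125)
1/(√(M + T)) = 1/(√(-914/813 - 441/8)) = 1/(√(-365845/6504)) = 1/(I*√594863970/3252) = -2*I*√594863970/365845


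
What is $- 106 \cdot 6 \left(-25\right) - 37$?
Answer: $15863$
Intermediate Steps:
$- 106 \cdot 6 \left(-25\right) - 37 = \left(-106\right) \left(-150\right) - 37 = 15900 - 37 = 15863$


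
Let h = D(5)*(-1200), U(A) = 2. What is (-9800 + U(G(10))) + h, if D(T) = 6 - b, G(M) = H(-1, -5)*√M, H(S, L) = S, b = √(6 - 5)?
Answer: -15798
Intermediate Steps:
b = 1 (b = √1 = 1)
G(M) = -√M
D(T) = 5 (D(T) = 6 - 1*1 = 6 - 1 = 5)
h = -6000 (h = 5*(-1200) = -6000)
(-9800 + U(G(10))) + h = (-9800 + 2) - 6000 = -9798 - 6000 = -15798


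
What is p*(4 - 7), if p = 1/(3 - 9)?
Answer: 1/2 ≈ 0.50000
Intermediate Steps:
p = -1/6 (p = 1/(-6) = -1/6 ≈ -0.16667)
p*(4 - 7) = -(4 - 7)/6 = -1/6*(-3) = 1/2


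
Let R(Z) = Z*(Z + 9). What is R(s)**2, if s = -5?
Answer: 400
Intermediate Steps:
R(Z) = Z*(9 + Z)
R(s)**2 = (-5*(9 - 5))**2 = (-5*4)**2 = (-20)**2 = 400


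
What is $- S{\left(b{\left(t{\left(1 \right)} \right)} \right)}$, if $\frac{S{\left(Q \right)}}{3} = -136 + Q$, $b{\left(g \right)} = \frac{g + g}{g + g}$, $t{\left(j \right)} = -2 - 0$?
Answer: $405$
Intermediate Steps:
$t{\left(j \right)} = -2$ ($t{\left(j \right)} = -2 + 0 = -2$)
$b{\left(g \right)} = 1$ ($b{\left(g \right)} = \frac{2 g}{2 g} = 2 g \frac{1}{2 g} = 1$)
$S{\left(Q \right)} = -408 + 3 Q$ ($S{\left(Q \right)} = 3 \left(-136 + Q\right) = -408 + 3 Q$)
$- S{\left(b{\left(t{\left(1 \right)} \right)} \right)} = - (-408 + 3 \cdot 1) = - (-408 + 3) = \left(-1\right) \left(-405\right) = 405$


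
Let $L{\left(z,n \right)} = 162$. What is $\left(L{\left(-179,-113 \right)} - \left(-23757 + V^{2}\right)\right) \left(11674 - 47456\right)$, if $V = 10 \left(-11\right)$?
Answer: $-422907458$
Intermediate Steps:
$V = -110$
$\left(L{\left(-179,-113 \right)} - \left(-23757 + V^{2}\right)\right) \left(11674 - 47456\right) = \left(162 + \left(23757 - \left(-110\right)^{2}\right)\right) \left(11674 - 47456\right) = \left(162 + \left(23757 - 12100\right)\right) \left(-35782\right) = \left(162 + 11657\right) \left(-35782\right) = 11819 \left(-35782\right) = -422907458$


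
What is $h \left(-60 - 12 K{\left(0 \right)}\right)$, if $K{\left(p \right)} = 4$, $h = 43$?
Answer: $-4644$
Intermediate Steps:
$h \left(-60 - 12 K{\left(0 \right)}\right) = 43 \left(-60 - 48\right) = 43 \left(-108\right) = -4644$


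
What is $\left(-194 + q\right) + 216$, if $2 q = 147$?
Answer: $\frac{191}{2} \approx 95.5$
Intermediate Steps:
$q = \frac{147}{2}$ ($q = \frac{1}{2} \cdot 147 = \frac{147}{2} \approx 73.5$)
$\left(-194 + q\right) + 216 = \left(-194 + \frac{147}{2}\right) + 216 = - \frac{241}{2} + 216 = \frac{191}{2}$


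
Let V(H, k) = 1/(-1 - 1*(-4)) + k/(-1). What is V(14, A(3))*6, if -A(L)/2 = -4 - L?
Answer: -82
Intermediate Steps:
A(L) = 8 + 2*L (A(L) = -2*(-4 - L) = 8 + 2*L)
V(H, k) = ⅓ - k (V(H, k) = 1/(-1 + 4) + k*(-1) = 1/3 - k = 1*(⅓) - k = ⅓ - k)
V(14, A(3))*6 = (⅓ - (8 + 2*3))*6 = (⅓ - (8 + 6))*6 = (⅓ - 1*14)*6 = (⅓ - 14)*6 = -41/3*6 = -82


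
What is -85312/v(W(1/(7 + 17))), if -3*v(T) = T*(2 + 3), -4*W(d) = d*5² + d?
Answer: -12284928/65 ≈ -1.8900e+5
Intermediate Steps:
W(d) = -13*d/2 (W(d) = -(d*5² + d)/4 = -(d*25 + d)/4 = -(25*d + d)/4 = -13*d/2)
v(T) = -5*T/3 (v(T) = -T*(2 + 3)/3 = -T*5/3 = -5*T/3)
-85312/v(W(1/(7 + 17))) = -85312/((-(-65)/(6*(7 + 17)))) = -85312/((-(-65)/(6*24))) = -85312/((-5/3*(-13/48))) = -85312/65/144 = -85312*144/65 = -12284928/65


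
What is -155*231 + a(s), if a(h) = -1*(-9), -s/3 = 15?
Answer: -35796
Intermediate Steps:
s = -45 (s = -3*15 = -45)
a(h) = 9
-155*231 + a(s) = -155*231 + 9 = -35805 + 9 = -35796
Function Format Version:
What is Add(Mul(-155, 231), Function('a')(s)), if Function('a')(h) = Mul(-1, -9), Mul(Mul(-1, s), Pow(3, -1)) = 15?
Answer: -35796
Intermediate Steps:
s = -45 (s = Mul(-3, 15) = -45)
Function('a')(h) = 9
Add(Mul(-155, 231), Function('a')(s)) = Add(Mul(-155, 231), 9) = Add(-35805, 9) = -35796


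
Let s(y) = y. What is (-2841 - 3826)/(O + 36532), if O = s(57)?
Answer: -6667/36589 ≈ -0.18221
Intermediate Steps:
O = 57
(-2841 - 3826)/(O + 36532) = (-2841 - 3826)/(57 + 36532) = -6667/36589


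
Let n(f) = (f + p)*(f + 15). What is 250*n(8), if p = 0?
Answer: 46000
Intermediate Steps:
n(f) = f*(15 + f) (n(f) = (f + 0)*(f + 15) = f*(15 + f))
250*n(8) = 250*(8*(15 + 8)) = 250*(8*23) = 250*184 = 46000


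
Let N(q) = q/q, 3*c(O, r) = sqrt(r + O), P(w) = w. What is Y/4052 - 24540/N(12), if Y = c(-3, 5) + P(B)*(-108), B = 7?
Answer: -24859209/1013 + sqrt(2)/12156 ≈ -24540.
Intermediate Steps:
c(O, r) = sqrt(O + r)/3 (c(O, r) = sqrt(r + O)/3 = sqrt(O + r)/3)
N(q) = 1
Y = -756 + sqrt(2)/3 (Y = sqrt(-3 + 5)/3 + 7*(-108) = sqrt(2)/3 - 756 = -756 + sqrt(2)/3 ≈ -755.53)
Y/4052 - 24540/N(12) = (-756 + sqrt(2)/3)/4052 - 24540/1 = (-756 + sqrt(2)/3)*(1/4052) - 24540*1 = (-189/1013 + sqrt(2)/12156) - 24540 = -24859209/1013 + sqrt(2)/12156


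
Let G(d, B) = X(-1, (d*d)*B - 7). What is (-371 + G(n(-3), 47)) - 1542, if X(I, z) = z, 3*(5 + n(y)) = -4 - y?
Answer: -5248/9 ≈ -583.11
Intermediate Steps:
n(y) = -19/3 - y/3 (n(y) = -5 + (-4 - y)/3 = -5 + (-4/3 - y/3) = -19/3 - y/3)
G(d, B) = -7 + B*d**2 (G(d, B) = (d*d)*B - 7 = d**2*B - 7 = B*d**2 - 7 = -7 + B*d**2)
(-371 + G(n(-3), 47)) - 1542 = (-371 + (-7 + 47*(-19/3 - 1/3*(-3))**2)) - 1542 = (-371 + (-7 + 47*(-19/3 + 1)**2)) - 1542 = (-371 + (-7 + 47*(-16/3)**2)) - 1542 = (-371 + (-7 + 47*(256/9))) - 1542 = (-371 + (-7 + 12032/9)) - 1542 = (-371 + 11969/9) - 1542 = 8630/9 - 1542 = -5248/9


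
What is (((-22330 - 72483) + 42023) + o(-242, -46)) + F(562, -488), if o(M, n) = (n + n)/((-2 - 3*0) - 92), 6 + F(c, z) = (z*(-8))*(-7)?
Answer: -3765782/47 ≈ -80123.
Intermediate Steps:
F(c, z) = -6 + 56*z (F(c, z) = -6 + (z*(-8))*(-7) = -6 - 8*z*(-7) = -6 + 56*z)
o(M, n) = -n/47 (o(M, n) = (2*n)/((-2 + 0) - 92) = (2*n)/(-2 - 92) = (2*n)/(-94) = (2*n)*(-1/94) = -n/47)
(((-22330 - 72483) + 42023) + o(-242, -46)) + F(562, -488) = (((-22330 - 72483) + 42023) - 1/47*(-46)) + (-6 + 56*(-488)) = ((-94813 + 42023) + 46/47) + (-6 - 27328) = (-52790 + 46/47) - 27334 = -2481084/47 - 27334 = -3765782/47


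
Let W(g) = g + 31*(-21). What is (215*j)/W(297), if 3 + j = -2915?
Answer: 313685/177 ≈ 1772.2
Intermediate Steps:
j = -2918 (j = -3 - 2915 = -2918)
W(g) = -651 + g (W(g) = g - 651 = -651 + g)
(215*j)/W(297) = (215*(-2918))/(-651 + 297) = -627370/(-354) = -627370*(-1/354) = 313685/177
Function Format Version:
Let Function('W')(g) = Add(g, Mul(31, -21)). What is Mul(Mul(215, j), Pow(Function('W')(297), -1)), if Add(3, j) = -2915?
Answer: Rational(313685, 177) ≈ 1772.2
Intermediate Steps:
j = -2918 (j = Add(-3, -2915) = -2918)
Function('W')(g) = Add(-651, g) (Function('W')(g) = Add(g, -651) = Add(-651, g))
Mul(Mul(215, j), Pow(Function('W')(297), -1)) = Mul(Mul(215, -2918), Pow(Add(-651, 297), -1)) = Mul(-627370, Pow(-354, -1)) = Mul(-627370, Rational(-1, 354)) = Rational(313685, 177)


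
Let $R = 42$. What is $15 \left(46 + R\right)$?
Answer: $1320$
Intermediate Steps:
$15 \left(46 + R\right) = 15 \left(46 + 42\right) = 15 \cdot 88 = 1320$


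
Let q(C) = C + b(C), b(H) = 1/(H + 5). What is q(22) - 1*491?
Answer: -12662/27 ≈ -468.96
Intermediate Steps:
b(H) = 1/(5 + H)
q(C) = C + 1/(5 + C)
q(22) - 1*491 = (1 + 22*(5 + 22))/(5 + 22) - 1*491 = (1 + 22*27)/27 - 491 = (1 + 594)/27 - 491 = (1/27)*595 - 491 = 595/27 - 491 = -12662/27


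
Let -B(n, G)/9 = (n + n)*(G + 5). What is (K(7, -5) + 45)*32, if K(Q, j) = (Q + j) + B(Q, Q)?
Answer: -46880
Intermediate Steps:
B(n, G) = -18*n*(5 + G) (B(n, G) = -9*(n + n)*(G + 5) = -9*2*n*(5 + G) = -18*n*(5 + G))
K(Q, j) = Q + j - 18*Q*(5 + Q) (K(Q, j) = (Q + j) - 18*Q*(5 + Q) = Q + j - 18*Q*(5 + Q))
(K(7, -5) + 45)*32 = ((7 - 5 - 18*7*(5 + 7)) + 45)*32 = ((7 - 5 - 18*7*12) + 45)*32 = ((7 - 5 - 1512) + 45)*32 = (-1510 + 45)*32 = -1465*32 = -46880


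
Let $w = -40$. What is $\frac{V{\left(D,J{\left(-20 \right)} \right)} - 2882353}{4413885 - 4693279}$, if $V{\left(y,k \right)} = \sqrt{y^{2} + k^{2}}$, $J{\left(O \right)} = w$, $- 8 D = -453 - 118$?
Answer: $\frac{2882353}{279394} - \frac{\sqrt{428441}}{2235152} \approx 10.316$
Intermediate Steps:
$D = \frac{571}{8}$ ($D = - \frac{-453 - 118}{8} = \left(- \frac{1}{8}\right) \left(-571\right) = \frac{571}{8} \approx 71.375$)
$J{\left(O \right)} = -40$
$V{\left(y,k \right)} = \sqrt{k^{2} + y^{2}}$
$\frac{V{\left(D,J{\left(-20 \right)} \right)} - 2882353}{4413885 - 4693279} = \frac{\sqrt{\left(-40\right)^{2} + \left(\frac{571}{8}\right)^{2}} - 2882353}{4413885 - 4693279} = \frac{\sqrt{1600 + \frac{326041}{64}} - 2882353}{-279394} = \left(\sqrt{\frac{428441}{64}} - 2882353\right) \left(- \frac{1}{279394}\right) = \left(\frac{\sqrt{428441}}{8} - 2882353\right) \left(- \frac{1}{279394}\right) = \left(-2882353 + \frac{\sqrt{428441}}{8}\right) \left(- \frac{1}{279394}\right) = \frac{2882353}{279394} - \frac{\sqrt{428441}}{2235152}$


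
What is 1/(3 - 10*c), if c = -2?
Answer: 1/23 ≈ 0.043478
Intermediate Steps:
1/(3 - 10*c) = 1/(3 - 10*(-2)) = 1/(3 + 20) = 1/23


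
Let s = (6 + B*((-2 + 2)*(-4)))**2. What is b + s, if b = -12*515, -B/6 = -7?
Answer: -6144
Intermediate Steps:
B = 42 (B = -6*(-7) = 42)
b = -6180
s = 36 (s = (6 + 42*((-2 + 2)*(-4)))**2 = (6 + 42*(0*(-4)))**2 = (6 + 42*0)**2 = (6 + 0)**2 = 6**2 = 36)
b + s = -6180 + 36 = -6144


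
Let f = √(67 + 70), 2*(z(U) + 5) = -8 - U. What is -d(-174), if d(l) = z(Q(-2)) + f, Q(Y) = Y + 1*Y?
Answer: 7 - √137 ≈ -4.7047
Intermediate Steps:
Q(Y) = 2*Y (Q(Y) = Y + Y = 2*Y)
z(U) = -9 - U/2 (z(U) = -5 + (-8 - U)/2 = -5 + (-4 - U/2) = -9 - U/2)
f = √137 ≈ 11.705
d(l) = -7 + √137 (d(l) = (-9 - (-2)) + √137 = (-9 - ½*(-4)) + √137 = (-9 + 2) + √137 = -7 + √137)
-d(-174) = -(-7 + √137) = 7 - √137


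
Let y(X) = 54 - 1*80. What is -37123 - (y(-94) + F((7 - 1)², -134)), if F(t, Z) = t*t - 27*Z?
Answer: -42011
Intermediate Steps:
y(X) = -26 (y(X) = 54 - 80 = -26)
F(t, Z) = t² - 27*Z
-37123 - (y(-94) + F((7 - 1)², -134)) = -37123 - (-26 + (((7 - 1)²)² - 27*(-134))) = -37123 - (-26 + ((6²)² + 3618)) = -37123 - (-26 + (36² + 3618)) = -37123 - (-26 + (1296 + 3618)) = -37123 - (-26 + 4914) = -37123 - 1*4888 = -37123 - 4888 = -42011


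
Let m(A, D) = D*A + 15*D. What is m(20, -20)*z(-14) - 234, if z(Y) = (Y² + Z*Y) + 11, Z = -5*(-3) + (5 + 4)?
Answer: 90066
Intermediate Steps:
Z = 24 (Z = 15 + 9 = 24)
z(Y) = 11 + Y² + 24*Y (z(Y) = (Y² + 24*Y) + 11 = 11 + Y² + 24*Y)
m(A, D) = 15*D + A*D (m(A, D) = A*D + 15*D = 15*D + A*D)
m(20, -20)*z(-14) - 234 = (-20*(15 + 20))*(11 + (-14)² + 24*(-14)) - 234 = (-20*35)*(11 + 196 - 336) - 234 = -700*(-129) - 234 = 90300 - 234 = 90066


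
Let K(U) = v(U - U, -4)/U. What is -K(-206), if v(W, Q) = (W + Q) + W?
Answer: -2/103 ≈ -0.019417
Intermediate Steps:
v(W, Q) = Q + 2*W (v(W, Q) = (Q + W) + W = Q + 2*W)
K(U) = -4/U (K(U) = (-4 + 2*(U - U))/U = (-4 + 2*0)/U = (-4 + 0)/U = -4/U)
-K(-206) = -(-4)/(-206) = -(-4)*(-1)/206 = -1*2/103 = -2/103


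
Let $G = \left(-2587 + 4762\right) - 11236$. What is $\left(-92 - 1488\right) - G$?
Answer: $7481$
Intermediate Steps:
$G = -9061$ ($G = 2175 - 11236 = -9061$)
$\left(-92 - 1488\right) - G = \left(-92 - 1488\right) - -9061 = \left(-92 - 1488\right) + 9061 = -1580 + 9061 = 7481$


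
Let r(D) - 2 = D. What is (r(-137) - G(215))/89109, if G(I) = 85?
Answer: -220/89109 ≈ -0.0024689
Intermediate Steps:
r(D) = 2 + D
(r(-137) - G(215))/89109 = ((2 - 137) - 1*85)/89109 = (-135 - 85)*(1/89109) = -220*1/89109 = -220/89109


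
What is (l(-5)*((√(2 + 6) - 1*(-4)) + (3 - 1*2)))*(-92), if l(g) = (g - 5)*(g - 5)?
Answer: -46000 - 18400*√2 ≈ -72022.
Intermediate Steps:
l(g) = (-5 + g)² (l(g) = (-5 + g)*(-5 + g) = (-5 + g)²)
(l(-5)*((√(2 + 6) - 1*(-4)) + (3 - 1*2)))*(-92) = ((-5 - 5)²*((√(2 + 6) - 1*(-4)) + (3 - 1*2)))*(-92) = ((-10)²*((√8 + 4) + (3 - 2)))*(-92) = (100*((2*√2 + 4) + 1))*(-92) = (100*((4 + 2*√2) + 1))*(-92) = (100*(5 + 2*√2))*(-92) = (500 + 200*√2)*(-92) = -46000 - 18400*√2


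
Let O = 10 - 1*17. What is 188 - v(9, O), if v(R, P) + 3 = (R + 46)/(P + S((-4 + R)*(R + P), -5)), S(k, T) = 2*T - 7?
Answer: 4639/24 ≈ 193.29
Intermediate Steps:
S(k, T) = -7 + 2*T
O = -7 (O = 10 - 17 = -7)
v(R, P) = -3 + (46 + R)/(-17 + P) (v(R, P) = -3 + (R + 46)/(P + (-7 + 2*(-5))) = -3 + (46 + R)/(P + (-7 - 10)) = -3 + (46 + R)/(P - 17) = -3 + (46 + R)/(-17 + P))
188 - v(9, O) = 188 - (97 + 9 - 3*(-7))/(-17 - 7) = 188 - (97 + 9 + 21)/(-24) = 188 - (-1)*127/24 = 188 - 1*(-127/24) = 188 + 127/24 = 4639/24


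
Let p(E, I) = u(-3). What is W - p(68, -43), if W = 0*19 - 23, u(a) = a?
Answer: -20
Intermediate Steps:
p(E, I) = -3
W = -23 (W = 0 - 23 = -23)
W - p(68, -43) = -23 - 1*(-3) = -23 + 3 = -20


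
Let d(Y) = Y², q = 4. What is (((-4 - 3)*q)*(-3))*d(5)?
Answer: 2100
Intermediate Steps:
(((-4 - 3)*q)*(-3))*d(5) = (((-4 - 3)*4)*(-3))*5² = (-7*4*(-3))*25 = -28*(-3)*25 = 84*25 = 2100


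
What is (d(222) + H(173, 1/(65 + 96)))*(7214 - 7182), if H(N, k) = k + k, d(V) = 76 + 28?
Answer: 535872/161 ≈ 3328.4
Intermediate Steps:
d(V) = 104
H(N, k) = 2*k
(d(222) + H(173, 1/(65 + 96)))*(7214 - 7182) = (104 + 2/(65 + 96))*(7214 - 7182) = (104 + 2/161)*32 = (16746/161)*32 = 535872/161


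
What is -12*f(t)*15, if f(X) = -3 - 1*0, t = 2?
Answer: 540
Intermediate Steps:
f(X) = -3 (f(X) = -3 + 0 = -3)
-12*f(t)*15 = -12*(-3)*15 = 36*15 = 540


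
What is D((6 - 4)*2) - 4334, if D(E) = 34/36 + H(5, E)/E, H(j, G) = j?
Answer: -155945/36 ≈ -4331.8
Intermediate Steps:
D(E) = 17/18 + 5/E (D(E) = 34/36 + 5/E = 34*(1/36) + 5/E = 17/18 + 5/E)
D((6 - 4)*2) - 4334 = (17/18 + 5/(((6 - 4)*2))) - 4334 = (17/18 + 5/((2*2))) - 4334 = (17/18 + 5/4) - 4334 = 79/36 - 4334 = -155945/36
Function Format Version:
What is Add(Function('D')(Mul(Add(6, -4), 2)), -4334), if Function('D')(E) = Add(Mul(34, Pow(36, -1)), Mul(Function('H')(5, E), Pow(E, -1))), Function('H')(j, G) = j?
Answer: Rational(-155945, 36) ≈ -4331.8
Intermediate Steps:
Function('D')(E) = Add(Rational(17, 18), Mul(5, Pow(E, -1))) (Function('D')(E) = Add(Mul(34, Pow(36, -1)), Mul(5, Pow(E, -1))) = Add(Mul(34, Rational(1, 36)), Mul(5, Pow(E, -1))) = Add(Rational(17, 18), Mul(5, Pow(E, -1))))
Add(Function('D')(Mul(Add(6, -4), 2)), -4334) = Add(Add(Rational(17, 18), Mul(5, Pow(Mul(Add(6, -4), 2), -1))), -4334) = Add(Add(Rational(17, 18), Mul(5, Pow(Mul(2, 2), -1))), -4334) = Add(Add(Rational(17, 18), Mul(5, Pow(4, -1))), -4334) = Add(Add(Rational(17, 18), Mul(5, Rational(1, 4))), -4334) = Add(Add(Rational(17, 18), Rational(5, 4)), -4334) = Add(Rational(79, 36), -4334) = Rational(-155945, 36)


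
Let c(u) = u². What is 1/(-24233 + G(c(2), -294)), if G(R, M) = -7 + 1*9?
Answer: -1/24231 ≈ -4.1269e-5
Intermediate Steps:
G(R, M) = 2 (G(R, M) = -7 + 9 = 2)
1/(-24233 + G(c(2), -294)) = 1/(-24233 + 2) = 1/(-24231) = -1/24231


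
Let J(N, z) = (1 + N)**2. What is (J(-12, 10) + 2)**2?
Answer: 15129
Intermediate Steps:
(J(-12, 10) + 2)**2 = ((1 - 12)**2 + 2)**2 = ((-11)**2 + 2)**2 = (121 + 2)**2 = 123**2 = 15129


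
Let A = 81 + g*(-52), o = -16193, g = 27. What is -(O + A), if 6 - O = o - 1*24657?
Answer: -39533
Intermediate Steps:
A = -1323 (A = 81 + 27*(-52) = 81 - 1404 = -1323)
O = 40856 (O = 6 - (-16193 - 1*24657) = 6 - (-16193 - 24657) = 6 - 1*(-40850) = 6 + 40850 = 40856)
-(O + A) = -(40856 - 1323) = -1*39533 = -39533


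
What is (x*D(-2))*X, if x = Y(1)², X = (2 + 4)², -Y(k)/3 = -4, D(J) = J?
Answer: -10368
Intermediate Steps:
Y(k) = 12 (Y(k) = -3*(-4) = 12)
X = 36 (X = 6² = 36)
x = 144 (x = 12² = 144)
(x*D(-2))*X = (144*(-2))*36 = -288*36 = -10368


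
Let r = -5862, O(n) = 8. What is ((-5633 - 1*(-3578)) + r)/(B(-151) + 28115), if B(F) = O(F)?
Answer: -7917/28123 ≈ -0.28151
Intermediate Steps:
B(F) = 8
((-5633 - 1*(-3578)) + r)/(B(-151) + 28115) = ((-5633 - 1*(-3578)) - 5862)/(8 + 28115) = ((-5633 + 3578) - 5862)/28123 = (-2055 - 5862)*(1/28123) = -7917*1/28123 = -7917/28123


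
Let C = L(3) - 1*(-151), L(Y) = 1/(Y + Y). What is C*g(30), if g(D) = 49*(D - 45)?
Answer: -222215/2 ≈ -1.1111e+5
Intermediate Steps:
g(D) = -2205 + 49*D (g(D) = 49*(-45 + D) = -2205 + 49*D)
L(Y) = 1/(2*Y)
C = 907/6 (C = (1/2)/3 - 1*(-151) = (1/2)*(1/3) + 151 = 1/6 + 151 = 907/6 ≈ 151.17)
C*g(30) = 907*(-2205 + 49*30)/6 = 907*(-2205 + 1470)/6 = (907/6)*(-735) = -222215/2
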